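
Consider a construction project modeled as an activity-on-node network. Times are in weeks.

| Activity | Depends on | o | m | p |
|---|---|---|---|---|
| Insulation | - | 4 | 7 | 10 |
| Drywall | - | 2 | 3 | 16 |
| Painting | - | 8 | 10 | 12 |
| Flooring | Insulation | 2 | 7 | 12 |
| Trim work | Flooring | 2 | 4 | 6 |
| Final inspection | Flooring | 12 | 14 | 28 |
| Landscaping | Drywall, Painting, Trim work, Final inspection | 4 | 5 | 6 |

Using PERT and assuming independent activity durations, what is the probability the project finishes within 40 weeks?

0.934

te_Insulation = (4 + 4·7 + 10)/6 = 42/6 = 7; σ²_Insulation = ((10−4)/6)² = 1.000
te_Drywall = (2 + 4·3 + 16)/6 = 30/6 = 5; σ²_Drywall = ((16−2)/6)² = 5.444
te_Painting = (8 + 4·10 + 12)/6 = 60/6 = 10; σ²_Painting = ((12−8)/6)² = 0.444
te_Flooring = (2 + 4·7 + 12)/6 = 42/6 = 7; σ²_Flooring = ((12−2)/6)² = 2.778
te_Trim work = (2 + 4·4 + 6)/6 = 24/6 = 4; σ²_Trim work = ((6−2)/6)² = 0.444
te_Final inspection = (12 + 4·14 + 28)/6 = 96/6 = 16; σ²_Final inspection = ((28−12)/6)² = 7.111
te_Landscaping = (4 + 4·5 + 6)/6 = 30/6 = 5; σ²_Landscaping = ((6−4)/6)² = 0.111

Forward pass:
ES_Insulation = 0; EF_Insulation = 7
ES_Drywall = 0; EF_Drywall = 5
ES_Painting = 0; EF_Painting = 10
ES_Flooring = 7; EF_Flooring = 7+7 = 14
ES_Trim work = 14; EF_Trim work = 14+4 = 18
ES_Final inspection = 14; EF_Final inspection = 14+16 = 30
ES_Landscaping = max(EF_Drywall=5, EF_Painting=10, EF_Trim work=18, EF_Final inspection=30) = 30; EF_Landscaping = 30+5 = 35
Expected project duration μ = 35 weeks. Critical path: Insulation → Flooring → Final inspection → Landscaping.

Variance along critical path = 1.000 + 2.778 + 7.111 + 0.111 = 11.000; σ = √11.000 = 3.317 weeks.
Z = (40 − 35) / 3.317 = 1.508
P(T ≤ 40) = Φ(1.508) ≈ 0.934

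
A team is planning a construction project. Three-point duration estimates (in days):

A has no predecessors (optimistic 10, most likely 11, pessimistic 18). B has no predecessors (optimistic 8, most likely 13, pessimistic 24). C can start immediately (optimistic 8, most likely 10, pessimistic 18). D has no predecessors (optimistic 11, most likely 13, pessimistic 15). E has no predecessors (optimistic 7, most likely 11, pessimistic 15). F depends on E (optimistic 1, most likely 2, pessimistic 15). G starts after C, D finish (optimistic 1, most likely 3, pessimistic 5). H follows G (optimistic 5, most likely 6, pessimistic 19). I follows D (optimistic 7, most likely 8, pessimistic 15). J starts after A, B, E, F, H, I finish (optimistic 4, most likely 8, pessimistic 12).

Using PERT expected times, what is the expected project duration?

te_A = (10 + 4·11 + 18)/6 = 72/6 = 12
te_B = (8 + 4·13 + 24)/6 = 84/6 = 14
te_C = (8 + 4·10 + 18)/6 = 66/6 = 11
te_D = (11 + 4·13 + 15)/6 = 78/6 = 13
te_E = (7 + 4·11 + 15)/6 = 66/6 = 11
te_F = (1 + 4·2 + 15)/6 = 24/6 = 4
te_G = (1 + 4·3 + 5)/6 = 18/6 = 3
te_H = (5 + 4·6 + 19)/6 = 48/6 = 8
te_I = (7 + 4·8 + 15)/6 = 54/6 = 9
te_J = (4 + 4·8 + 12)/6 = 48/6 = 8

Forward pass:
ES_A = 0; EF_A = 12
ES_B = 0; EF_B = 14
ES_C = 0; EF_C = 11
ES_D = 0; EF_D = 13
ES_E = 0; EF_E = 11
ES_F = 11; EF_F = 11+4 = 15
ES_G = max(EF_C=11, EF_D=13) = 13; EF_G = 13+3 = 16
ES_H = 16; EF_H = 16+8 = 24
ES_I = 13; EF_I = 13+9 = 22
ES_J = max(EF_A=12, EF_B=14, EF_E=11, EF_F=15, EF_H=24, EF_I=22) = 24; EF_J = 24+8 = 32
Expected project duration μ = 32 days. Critical path: D → G → H → J.

32 days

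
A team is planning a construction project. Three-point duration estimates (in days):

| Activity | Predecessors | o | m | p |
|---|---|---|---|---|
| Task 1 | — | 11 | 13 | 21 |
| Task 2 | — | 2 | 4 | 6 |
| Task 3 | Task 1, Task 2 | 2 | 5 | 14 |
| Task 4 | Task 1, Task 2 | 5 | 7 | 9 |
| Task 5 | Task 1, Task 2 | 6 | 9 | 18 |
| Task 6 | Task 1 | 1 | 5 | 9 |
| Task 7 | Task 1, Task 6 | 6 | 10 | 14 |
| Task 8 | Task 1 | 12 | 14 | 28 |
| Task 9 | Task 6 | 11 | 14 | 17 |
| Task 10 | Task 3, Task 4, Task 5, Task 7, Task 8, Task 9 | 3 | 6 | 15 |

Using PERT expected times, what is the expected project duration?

te_Task 1 = (11 + 4·13 + 21)/6 = 84/6 = 14
te_Task 2 = (2 + 4·4 + 6)/6 = 24/6 = 4
te_Task 3 = (2 + 4·5 + 14)/6 = 36/6 = 6
te_Task 4 = (5 + 4·7 + 9)/6 = 42/6 = 7
te_Task 5 = (6 + 4·9 + 18)/6 = 60/6 = 10
te_Task 6 = (1 + 4·5 + 9)/6 = 30/6 = 5
te_Task 7 = (6 + 4·10 + 14)/6 = 60/6 = 10
te_Task 8 = (12 + 4·14 + 28)/6 = 96/6 = 16
te_Task 9 = (11 + 4·14 + 17)/6 = 84/6 = 14
te_Task 10 = (3 + 4·6 + 15)/6 = 42/6 = 7

Forward pass:
ES_Task 1 = 0; EF_Task 1 = 14
ES_Task 2 = 0; EF_Task 2 = 4
ES_Task 3 = max(EF_Task 1=14, EF_Task 2=4) = 14; EF_Task 3 = 14+6 = 20
ES_Task 4 = max(EF_Task 1=14, EF_Task 2=4) = 14; EF_Task 4 = 14+7 = 21
ES_Task 5 = max(EF_Task 1=14, EF_Task 2=4) = 14; EF_Task 5 = 14+10 = 24
ES_Task 6 = 14; EF_Task 6 = 14+5 = 19
ES_Task 7 = max(EF_Task 1=14, EF_Task 6=19) = 19; EF_Task 7 = 19+10 = 29
ES_Task 8 = 14; EF_Task 8 = 14+16 = 30
ES_Task 9 = 19; EF_Task 9 = 19+14 = 33
ES_Task 10 = max(EF_Task 3=20, EF_Task 4=21, EF_Task 5=24, EF_Task 7=29, EF_Task 8=30, EF_Task 9=33) = 33; EF_Task 10 = 33+7 = 40
Expected project duration μ = 40 days. Critical path: Task 1 → Task 6 → Task 9 → Task 10.

40 days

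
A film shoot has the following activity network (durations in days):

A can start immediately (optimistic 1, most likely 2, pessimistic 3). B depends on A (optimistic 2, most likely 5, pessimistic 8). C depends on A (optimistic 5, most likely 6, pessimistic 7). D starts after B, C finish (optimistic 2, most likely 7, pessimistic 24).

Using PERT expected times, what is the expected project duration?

te_A = (1 + 4·2 + 3)/6 = 12/6 = 2
te_B = (2 + 4·5 + 8)/6 = 30/6 = 5
te_C = (5 + 4·6 + 7)/6 = 36/6 = 6
te_D = (2 + 4·7 + 24)/6 = 54/6 = 9

Forward pass:
ES_A = 0; EF_A = 2
ES_B = 2; EF_B = 2+5 = 7
ES_C = 2; EF_C = 2+6 = 8
ES_D = max(EF_B=7, EF_C=8) = 8; EF_D = 8+9 = 17
Expected project duration μ = 17 days. Critical path: A → C → D.

17 days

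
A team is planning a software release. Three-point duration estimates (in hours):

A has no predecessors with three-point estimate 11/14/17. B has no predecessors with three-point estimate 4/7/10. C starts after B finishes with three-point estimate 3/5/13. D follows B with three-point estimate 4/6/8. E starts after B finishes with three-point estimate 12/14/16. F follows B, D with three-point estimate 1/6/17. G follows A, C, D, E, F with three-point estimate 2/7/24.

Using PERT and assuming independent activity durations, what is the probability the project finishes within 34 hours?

0.850

te_A = (11 + 4·14 + 17)/6 = 84/6 = 14; σ²_A = ((17−11)/6)² = 1.000
te_B = (4 + 4·7 + 10)/6 = 42/6 = 7; σ²_B = ((10−4)/6)² = 1.000
te_C = (3 + 4·5 + 13)/6 = 36/6 = 6; σ²_C = ((13−3)/6)² = 2.778
te_D = (4 + 4·6 + 8)/6 = 36/6 = 6; σ²_D = ((8−4)/6)² = 0.444
te_E = (12 + 4·14 + 16)/6 = 84/6 = 14; σ²_E = ((16−12)/6)² = 0.444
te_F = (1 + 4·6 + 17)/6 = 42/6 = 7; σ²_F = ((17−1)/6)² = 7.111
te_G = (2 + 4·7 + 24)/6 = 54/6 = 9; σ²_G = ((24−2)/6)² = 13.444

Forward pass:
ES_A = 0; EF_A = 14
ES_B = 0; EF_B = 7
ES_C = 7; EF_C = 7+6 = 13
ES_D = 7; EF_D = 7+6 = 13
ES_E = 7; EF_E = 7+14 = 21
ES_F = max(EF_B=7, EF_D=13) = 13; EF_F = 13+7 = 20
ES_G = max(EF_A=14, EF_C=13, EF_D=13, EF_E=21, EF_F=20) = 21; EF_G = 21+9 = 30
Expected project duration μ = 30 hours. Critical path: B → E → G.

Variance along critical path = 1.000 + 0.444 + 13.444 = 14.889; σ = √14.889 = 3.859 hours.
Z = (34 − 30) / 3.859 = 1.037
P(T ≤ 34) = Φ(1.037) ≈ 0.850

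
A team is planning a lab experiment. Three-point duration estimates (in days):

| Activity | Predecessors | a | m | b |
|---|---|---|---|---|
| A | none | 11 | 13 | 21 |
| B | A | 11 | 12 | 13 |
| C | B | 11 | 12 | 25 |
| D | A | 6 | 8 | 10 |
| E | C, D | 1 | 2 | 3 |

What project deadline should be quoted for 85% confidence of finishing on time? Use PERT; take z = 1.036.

45.0 days

te_A = (11 + 4·13 + 21)/6 = 84/6 = 14; σ²_A = ((21−11)/6)² = 2.778
te_B = (11 + 4·12 + 13)/6 = 72/6 = 12; σ²_B = ((13−11)/6)² = 0.111
te_C = (11 + 4·12 + 25)/6 = 84/6 = 14; σ²_C = ((25−11)/6)² = 5.444
te_D = (6 + 4·8 + 10)/6 = 48/6 = 8; σ²_D = ((10−6)/6)² = 0.444
te_E = (1 + 4·2 + 3)/6 = 12/6 = 2; σ²_E = ((3−1)/6)² = 0.111

Forward pass:
ES_A = 0; EF_A = 14
ES_B = 14; EF_B = 14+12 = 26
ES_C = 26; EF_C = 26+14 = 40
ES_D = 14; EF_D = 14+8 = 22
ES_E = max(EF_C=40, EF_D=22) = 40; EF_E = 40+2 = 42
Expected project duration μ = 42 days. Critical path: A → B → C → E.

Variance along critical path = 2.778 + 0.111 + 5.444 + 0.111 = 8.444; σ = 2.906 days.
D = μ + z·σ = 42 + 1.036·2.906 = 45.0 days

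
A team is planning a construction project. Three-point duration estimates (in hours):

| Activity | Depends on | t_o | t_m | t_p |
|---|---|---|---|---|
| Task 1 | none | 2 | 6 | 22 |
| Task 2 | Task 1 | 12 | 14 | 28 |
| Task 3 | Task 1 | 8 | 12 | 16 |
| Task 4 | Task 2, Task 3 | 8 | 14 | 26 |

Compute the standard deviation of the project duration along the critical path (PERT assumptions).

te_Task 1 = (2 + 4·6 + 22)/6 = 48/6 = 8; σ²_Task 1 = ((22−2)/6)² = 11.111
te_Task 2 = (12 + 4·14 + 28)/6 = 96/6 = 16; σ²_Task 2 = ((28−12)/6)² = 7.111
te_Task 3 = (8 + 4·12 + 16)/6 = 72/6 = 12; σ²_Task 3 = ((16−8)/6)² = 1.778
te_Task 4 = (8 + 4·14 + 26)/6 = 90/6 = 15; σ²_Task 4 = ((26−8)/6)² = 9.000

Forward pass:
ES_Task 1 = 0; EF_Task 1 = 8
ES_Task 2 = 8; EF_Task 2 = 8+16 = 24
ES_Task 3 = 8; EF_Task 3 = 8+12 = 20
ES_Task 4 = max(EF_Task 2=24, EF_Task 3=20) = 24; EF_Task 4 = 24+15 = 39
Expected project duration μ = 39 hours. Critical path: Task 1 → Task 2 → Task 4.

Variance along critical path = 11.111 + 7.111 + 9.000 = 27.222
σ = √27.222 = 5.217 hours

5.22 hours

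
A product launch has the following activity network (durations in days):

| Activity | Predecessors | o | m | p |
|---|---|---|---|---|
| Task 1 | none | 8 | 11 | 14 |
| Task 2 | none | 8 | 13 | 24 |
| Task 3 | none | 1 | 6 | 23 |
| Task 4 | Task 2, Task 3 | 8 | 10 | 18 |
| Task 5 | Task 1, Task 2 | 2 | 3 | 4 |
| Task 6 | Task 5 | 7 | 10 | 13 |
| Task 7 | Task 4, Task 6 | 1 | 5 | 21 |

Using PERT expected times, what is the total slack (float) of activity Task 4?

2 days

te_Task 1 = (8 + 4·11 + 14)/6 = 66/6 = 11
te_Task 2 = (8 + 4·13 + 24)/6 = 84/6 = 14
te_Task 3 = (1 + 4·6 + 23)/6 = 48/6 = 8
te_Task 4 = (8 + 4·10 + 18)/6 = 66/6 = 11
te_Task 5 = (2 + 4·3 + 4)/6 = 18/6 = 3
te_Task 6 = (7 + 4·10 + 13)/6 = 60/6 = 10
te_Task 7 = (1 + 4·5 + 21)/6 = 42/6 = 7

Forward pass:
ES_Task 1 = 0; EF_Task 1 = 11
ES_Task 2 = 0; EF_Task 2 = 14
ES_Task 3 = 0; EF_Task 3 = 8
ES_Task 4 = max(EF_Task 2=14, EF_Task 3=8) = 14; EF_Task 4 = 14+11 = 25
ES_Task 5 = max(EF_Task 1=11, EF_Task 2=14) = 14; EF_Task 5 = 14+3 = 17
ES_Task 6 = 17; EF_Task 6 = 17+10 = 27
ES_Task 7 = max(EF_Task 4=25, EF_Task 6=27) = 27; EF_Task 7 = 27+7 = 34
Expected project duration μ = 34 days. Critical path: Task 2 → Task 5 → Task 6 → Task 7.

Backward pass:
LF_Task 7 = 34; LS_Task 7 = 34−7 = 27
LF_Task 6 = LS_Task 7 = 27; LS_Task 6 = 27−10 = 17
LF_Task 5 = LS_Task 6 = 17; LS_Task 5 = 17−3 = 14
LF_Task 4 = LS_Task 7 = 27; LS_Task 4 = 27−11 = 16
LF_Task 3 = LS_Task 4 = 16; LS_Task 3 = 16−8 = 8
LF_Task 2 = min(LS_Task 4=16, LS_Task 5=14) = 14; LS_Task 2 = 14−14 = 0
LF_Task 1 = LS_Task 5 = 14; LS_Task 1 = 14−11 = 3
Slack_Task 4 = LS_Task 4 − ES_Task 4 = 16 − 14 = 2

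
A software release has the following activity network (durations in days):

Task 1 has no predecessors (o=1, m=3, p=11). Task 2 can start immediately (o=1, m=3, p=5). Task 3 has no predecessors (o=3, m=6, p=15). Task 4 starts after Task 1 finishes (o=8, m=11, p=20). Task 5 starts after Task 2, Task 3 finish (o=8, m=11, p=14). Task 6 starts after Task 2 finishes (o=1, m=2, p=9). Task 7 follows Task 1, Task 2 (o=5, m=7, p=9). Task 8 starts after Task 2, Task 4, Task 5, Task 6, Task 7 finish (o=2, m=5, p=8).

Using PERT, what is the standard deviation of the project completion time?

2.45 days

te_Task 1 = (1 + 4·3 + 11)/6 = 24/6 = 4; σ²_Task 1 = ((11−1)/6)² = 2.778
te_Task 2 = (1 + 4·3 + 5)/6 = 18/6 = 3; σ²_Task 2 = ((5−1)/6)² = 0.444
te_Task 3 = (3 + 4·6 + 15)/6 = 42/6 = 7; σ²_Task 3 = ((15−3)/6)² = 4.000
te_Task 4 = (8 + 4·11 + 20)/6 = 72/6 = 12; σ²_Task 4 = ((20−8)/6)² = 4.000
te_Task 5 = (8 + 4·11 + 14)/6 = 66/6 = 11; σ²_Task 5 = ((14−8)/6)² = 1.000
te_Task 6 = (1 + 4·2 + 9)/6 = 18/6 = 3; σ²_Task 6 = ((9−1)/6)² = 1.778
te_Task 7 = (5 + 4·7 + 9)/6 = 42/6 = 7; σ²_Task 7 = ((9−5)/6)² = 0.444
te_Task 8 = (2 + 4·5 + 8)/6 = 30/6 = 5; σ²_Task 8 = ((8−2)/6)² = 1.000

Forward pass:
ES_Task 1 = 0; EF_Task 1 = 4
ES_Task 2 = 0; EF_Task 2 = 3
ES_Task 3 = 0; EF_Task 3 = 7
ES_Task 4 = 4; EF_Task 4 = 4+12 = 16
ES_Task 5 = max(EF_Task 2=3, EF_Task 3=7) = 7; EF_Task 5 = 7+11 = 18
ES_Task 6 = 3; EF_Task 6 = 3+3 = 6
ES_Task 7 = max(EF_Task 1=4, EF_Task 2=3) = 4; EF_Task 7 = 4+7 = 11
ES_Task 8 = max(EF_Task 2=3, EF_Task 4=16, EF_Task 5=18, EF_Task 6=6, EF_Task 7=11) = 18; EF_Task 8 = 18+5 = 23
Expected project duration μ = 23 days. Critical path: Task 3 → Task 5 → Task 8.

Variance along critical path = 4.000 + 1.000 + 1.000 = 6.000
σ = √6.000 = 2.449 days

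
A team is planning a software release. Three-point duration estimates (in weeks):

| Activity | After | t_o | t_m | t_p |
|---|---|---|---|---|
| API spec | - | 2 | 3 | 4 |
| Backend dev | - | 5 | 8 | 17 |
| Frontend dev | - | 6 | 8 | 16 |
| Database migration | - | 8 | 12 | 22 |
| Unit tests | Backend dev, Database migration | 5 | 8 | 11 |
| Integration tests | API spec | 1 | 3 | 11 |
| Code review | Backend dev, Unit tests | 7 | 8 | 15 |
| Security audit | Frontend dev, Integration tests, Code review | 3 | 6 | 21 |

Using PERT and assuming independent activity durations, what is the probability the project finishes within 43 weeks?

te_API spec = (2 + 4·3 + 4)/6 = 18/6 = 3; σ²_API spec = ((4−2)/6)² = 0.111
te_Backend dev = (5 + 4·8 + 17)/6 = 54/6 = 9; σ²_Backend dev = ((17−5)/6)² = 4.000
te_Frontend dev = (6 + 4·8 + 16)/6 = 54/6 = 9; σ²_Frontend dev = ((16−6)/6)² = 2.778
te_Database migration = (8 + 4·12 + 22)/6 = 78/6 = 13; σ²_Database migration = ((22−8)/6)² = 5.444
te_Unit tests = (5 + 4·8 + 11)/6 = 48/6 = 8; σ²_Unit tests = ((11−5)/6)² = 1.000
te_Integration tests = (1 + 4·3 + 11)/6 = 24/6 = 4; σ²_Integration tests = ((11−1)/6)² = 2.778
te_Code review = (7 + 4·8 + 15)/6 = 54/6 = 9; σ²_Code review = ((15−7)/6)² = 1.778
te_Security audit = (3 + 4·6 + 21)/6 = 48/6 = 8; σ²_Security audit = ((21−3)/6)² = 9.000

Forward pass:
ES_API spec = 0; EF_API spec = 3
ES_Backend dev = 0; EF_Backend dev = 9
ES_Frontend dev = 0; EF_Frontend dev = 9
ES_Database migration = 0; EF_Database migration = 13
ES_Unit tests = max(EF_Backend dev=9, EF_Database migration=13) = 13; EF_Unit tests = 13+8 = 21
ES_Integration tests = 3; EF_Integration tests = 3+4 = 7
ES_Code review = max(EF_Backend dev=9, EF_Unit tests=21) = 21; EF_Code review = 21+9 = 30
ES_Security audit = max(EF_Frontend dev=9, EF_Integration tests=7, EF_Code review=30) = 30; EF_Security audit = 30+8 = 38
Expected project duration μ = 38 weeks. Critical path: Database migration → Unit tests → Code review → Security audit.

Variance along critical path = 5.444 + 1.000 + 1.778 + 9.000 = 17.222; σ = √17.222 = 4.150 weeks.
Z = (43 − 38) / 4.150 = 1.205
P(T ≤ 43) = Φ(1.205) ≈ 0.886

0.886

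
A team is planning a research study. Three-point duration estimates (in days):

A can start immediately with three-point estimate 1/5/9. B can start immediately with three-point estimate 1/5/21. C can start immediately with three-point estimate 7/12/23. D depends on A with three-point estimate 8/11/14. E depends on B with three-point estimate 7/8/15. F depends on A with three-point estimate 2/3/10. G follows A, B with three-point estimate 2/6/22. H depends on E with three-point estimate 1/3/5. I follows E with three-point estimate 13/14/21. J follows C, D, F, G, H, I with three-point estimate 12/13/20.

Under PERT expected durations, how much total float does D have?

te_A = (1 + 4·5 + 9)/6 = 30/6 = 5
te_B = (1 + 4·5 + 21)/6 = 42/6 = 7
te_C = (7 + 4·12 + 23)/6 = 78/6 = 13
te_D = (8 + 4·11 + 14)/6 = 66/6 = 11
te_E = (7 + 4·8 + 15)/6 = 54/6 = 9
te_F = (2 + 4·3 + 10)/6 = 24/6 = 4
te_G = (2 + 4·6 + 22)/6 = 48/6 = 8
te_H = (1 + 4·3 + 5)/6 = 18/6 = 3
te_I = (13 + 4·14 + 21)/6 = 90/6 = 15
te_J = (12 + 4·13 + 20)/6 = 84/6 = 14

Forward pass:
ES_A = 0; EF_A = 5
ES_B = 0; EF_B = 7
ES_C = 0; EF_C = 13
ES_D = 5; EF_D = 5+11 = 16
ES_E = 7; EF_E = 7+9 = 16
ES_F = 5; EF_F = 5+4 = 9
ES_G = max(EF_A=5, EF_B=7) = 7; EF_G = 7+8 = 15
ES_H = 16; EF_H = 16+3 = 19
ES_I = 16; EF_I = 16+15 = 31
ES_J = max(EF_C=13, EF_D=16, EF_F=9, EF_G=15, EF_H=19, EF_I=31) = 31; EF_J = 31+14 = 45
Expected project duration μ = 45 days. Critical path: B → E → I → J.

Backward pass:
LF_J = 45; LS_J = 45−14 = 31
LF_I = LS_J = 31; LS_I = 31−15 = 16
LF_H = LS_J = 31; LS_H = 31−3 = 28
LF_G = LS_J = 31; LS_G = 31−8 = 23
LF_F = LS_J = 31; LS_F = 31−4 = 27
LF_E = min(LS_H=28, LS_I=16) = 16; LS_E = 16−9 = 7
LF_D = LS_J = 31; LS_D = 31−11 = 20
LF_C = LS_J = 31; LS_C = 31−13 = 18
LF_B = min(LS_E=7, LS_G=23) = 7; LS_B = 7−7 = 0
LF_A = min(LS_D=20, LS_F=27, LS_G=23) = 20; LS_A = 20−5 = 15
Slack_D = LS_D − ES_D = 20 − 5 = 15

15 days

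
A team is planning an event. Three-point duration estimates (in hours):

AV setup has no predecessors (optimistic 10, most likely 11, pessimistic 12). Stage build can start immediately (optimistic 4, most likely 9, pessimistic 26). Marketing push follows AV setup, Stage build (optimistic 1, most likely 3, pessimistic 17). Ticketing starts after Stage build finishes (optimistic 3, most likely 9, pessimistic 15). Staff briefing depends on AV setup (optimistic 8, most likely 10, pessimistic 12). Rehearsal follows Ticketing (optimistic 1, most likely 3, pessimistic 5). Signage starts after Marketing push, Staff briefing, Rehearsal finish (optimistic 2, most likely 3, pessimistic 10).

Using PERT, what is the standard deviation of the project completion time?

4.43 hours

te_AV setup = (10 + 4·11 + 12)/6 = 66/6 = 11; σ²_AV setup = ((12−10)/6)² = 0.111
te_Stage build = (4 + 4·9 + 26)/6 = 66/6 = 11; σ²_Stage build = ((26−4)/6)² = 13.444
te_Marketing push = (1 + 4·3 + 17)/6 = 30/6 = 5; σ²_Marketing push = ((17−1)/6)² = 7.111
te_Ticketing = (3 + 4·9 + 15)/6 = 54/6 = 9; σ²_Ticketing = ((15−3)/6)² = 4.000
te_Staff briefing = (8 + 4·10 + 12)/6 = 60/6 = 10; σ²_Staff briefing = ((12−8)/6)² = 0.444
te_Rehearsal = (1 + 4·3 + 5)/6 = 18/6 = 3; σ²_Rehearsal = ((5−1)/6)² = 0.444
te_Signage = (2 + 4·3 + 10)/6 = 24/6 = 4; σ²_Signage = ((10−2)/6)² = 1.778

Forward pass:
ES_AV setup = 0; EF_AV setup = 11
ES_Stage build = 0; EF_Stage build = 11
ES_Marketing push = max(EF_AV setup=11, EF_Stage build=11) = 11; EF_Marketing push = 11+5 = 16
ES_Ticketing = 11; EF_Ticketing = 11+9 = 20
ES_Staff briefing = 11; EF_Staff briefing = 11+10 = 21
ES_Rehearsal = 20; EF_Rehearsal = 20+3 = 23
ES_Signage = max(EF_Marketing push=16, EF_Staff briefing=21, EF_Rehearsal=23) = 23; EF_Signage = 23+4 = 27
Expected project duration μ = 27 hours. Critical path: Stage build → Ticketing → Rehearsal → Signage.

Variance along critical path = 13.444 + 4.000 + 0.444 + 1.778 = 19.667
σ = √19.667 = 4.435 hours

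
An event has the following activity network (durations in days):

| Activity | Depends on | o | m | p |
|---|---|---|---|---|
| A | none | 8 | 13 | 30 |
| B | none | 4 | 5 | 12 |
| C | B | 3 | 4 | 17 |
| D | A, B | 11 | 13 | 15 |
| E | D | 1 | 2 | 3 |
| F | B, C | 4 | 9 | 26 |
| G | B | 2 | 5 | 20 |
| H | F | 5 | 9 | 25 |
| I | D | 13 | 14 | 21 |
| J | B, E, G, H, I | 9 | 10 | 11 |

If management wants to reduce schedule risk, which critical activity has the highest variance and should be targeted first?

te_A = (8 + 4·13 + 30)/6 = 90/6 = 15; σ²_A = ((30−8)/6)² = 13.444
te_B = (4 + 4·5 + 12)/6 = 36/6 = 6; σ²_B = ((12−4)/6)² = 1.778
te_C = (3 + 4·4 + 17)/6 = 36/6 = 6; σ²_C = ((17−3)/6)² = 5.444
te_D = (11 + 4·13 + 15)/6 = 78/6 = 13; σ²_D = ((15−11)/6)² = 0.444
te_E = (1 + 4·2 + 3)/6 = 12/6 = 2; σ²_E = ((3−1)/6)² = 0.111
te_F = (4 + 4·9 + 26)/6 = 66/6 = 11; σ²_F = ((26−4)/6)² = 13.444
te_G = (2 + 4·5 + 20)/6 = 42/6 = 7; σ²_G = ((20−2)/6)² = 9.000
te_H = (5 + 4·9 + 25)/6 = 66/6 = 11; σ²_H = ((25−5)/6)² = 11.111
te_I = (13 + 4·14 + 21)/6 = 90/6 = 15; σ²_I = ((21−13)/6)² = 1.778
te_J = (9 + 4·10 + 11)/6 = 60/6 = 10; σ²_J = ((11−9)/6)² = 0.111

Forward pass:
ES_A = 0; EF_A = 15
ES_B = 0; EF_B = 6
ES_C = 6; EF_C = 6+6 = 12
ES_D = max(EF_A=15, EF_B=6) = 15; EF_D = 15+13 = 28
ES_E = 28; EF_E = 28+2 = 30
ES_F = max(EF_B=6, EF_C=12) = 12; EF_F = 12+11 = 23
ES_G = 6; EF_G = 6+7 = 13
ES_H = 23; EF_H = 23+11 = 34
ES_I = 28; EF_I = 28+15 = 43
ES_J = max(EF_B=6, EF_E=30, EF_G=13, EF_H=34, EF_I=43) = 43; EF_J = 43+10 = 53
Expected project duration μ = 53 days. Critical path: A → D → I → J.

Variances on critical path: σ²_A=13.444, σ²_D=0.444, σ²_I=1.778, σ²_J=0.111.
Largest is σ²_A = 13.444.

A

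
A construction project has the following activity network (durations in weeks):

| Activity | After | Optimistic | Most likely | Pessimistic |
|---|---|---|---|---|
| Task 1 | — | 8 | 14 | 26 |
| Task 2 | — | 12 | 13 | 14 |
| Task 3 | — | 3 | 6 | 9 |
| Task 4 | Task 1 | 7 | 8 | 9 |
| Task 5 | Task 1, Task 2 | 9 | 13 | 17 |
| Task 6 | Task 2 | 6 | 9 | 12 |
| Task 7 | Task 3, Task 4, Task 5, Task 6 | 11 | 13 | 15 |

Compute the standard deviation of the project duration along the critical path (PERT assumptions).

te_Task 1 = (8 + 4·14 + 26)/6 = 90/6 = 15; σ²_Task 1 = ((26−8)/6)² = 9.000
te_Task 2 = (12 + 4·13 + 14)/6 = 78/6 = 13; σ²_Task 2 = ((14−12)/6)² = 0.111
te_Task 3 = (3 + 4·6 + 9)/6 = 36/6 = 6; σ²_Task 3 = ((9−3)/6)² = 1.000
te_Task 4 = (7 + 4·8 + 9)/6 = 48/6 = 8; σ²_Task 4 = ((9−7)/6)² = 0.111
te_Task 5 = (9 + 4·13 + 17)/6 = 78/6 = 13; σ²_Task 5 = ((17−9)/6)² = 1.778
te_Task 6 = (6 + 4·9 + 12)/6 = 54/6 = 9; σ²_Task 6 = ((12−6)/6)² = 1.000
te_Task 7 = (11 + 4·13 + 15)/6 = 78/6 = 13; σ²_Task 7 = ((15−11)/6)² = 0.444

Forward pass:
ES_Task 1 = 0; EF_Task 1 = 15
ES_Task 2 = 0; EF_Task 2 = 13
ES_Task 3 = 0; EF_Task 3 = 6
ES_Task 4 = 15; EF_Task 4 = 15+8 = 23
ES_Task 5 = max(EF_Task 1=15, EF_Task 2=13) = 15; EF_Task 5 = 15+13 = 28
ES_Task 6 = 13; EF_Task 6 = 13+9 = 22
ES_Task 7 = max(EF_Task 3=6, EF_Task 4=23, EF_Task 5=28, EF_Task 6=22) = 28; EF_Task 7 = 28+13 = 41
Expected project duration μ = 41 weeks. Critical path: Task 1 → Task 5 → Task 7.

Variance along critical path = 9.000 + 1.778 + 0.444 = 11.222
σ = √11.222 = 3.350 weeks

3.35 weeks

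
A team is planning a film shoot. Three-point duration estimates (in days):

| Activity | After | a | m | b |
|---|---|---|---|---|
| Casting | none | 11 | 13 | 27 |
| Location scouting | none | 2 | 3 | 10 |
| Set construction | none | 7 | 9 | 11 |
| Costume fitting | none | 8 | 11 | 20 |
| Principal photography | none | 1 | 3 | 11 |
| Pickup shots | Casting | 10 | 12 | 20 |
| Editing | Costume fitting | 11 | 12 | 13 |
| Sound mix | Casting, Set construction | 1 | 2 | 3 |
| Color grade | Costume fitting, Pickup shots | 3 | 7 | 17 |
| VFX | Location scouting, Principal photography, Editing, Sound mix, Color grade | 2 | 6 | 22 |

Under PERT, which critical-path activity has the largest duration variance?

te_Casting = (11 + 4·13 + 27)/6 = 90/6 = 15; σ²_Casting = ((27−11)/6)² = 7.111
te_Location scouting = (2 + 4·3 + 10)/6 = 24/6 = 4; σ²_Location scouting = ((10−2)/6)² = 1.778
te_Set construction = (7 + 4·9 + 11)/6 = 54/6 = 9; σ²_Set construction = ((11−7)/6)² = 0.444
te_Costume fitting = (8 + 4·11 + 20)/6 = 72/6 = 12; σ²_Costume fitting = ((20−8)/6)² = 4.000
te_Principal photography = (1 + 4·3 + 11)/6 = 24/6 = 4; σ²_Principal photography = ((11−1)/6)² = 2.778
te_Pickup shots = (10 + 4·12 + 20)/6 = 78/6 = 13; σ²_Pickup shots = ((20−10)/6)² = 2.778
te_Editing = (11 + 4·12 + 13)/6 = 72/6 = 12; σ²_Editing = ((13−11)/6)² = 0.111
te_Sound mix = (1 + 4·2 + 3)/6 = 12/6 = 2; σ²_Sound mix = ((3−1)/6)² = 0.111
te_Color grade = (3 + 4·7 + 17)/6 = 48/6 = 8; σ²_Color grade = ((17−3)/6)² = 5.444
te_VFX = (2 + 4·6 + 22)/6 = 48/6 = 8; σ²_VFX = ((22−2)/6)² = 11.111

Forward pass:
ES_Casting = 0; EF_Casting = 15
ES_Location scouting = 0; EF_Location scouting = 4
ES_Set construction = 0; EF_Set construction = 9
ES_Costume fitting = 0; EF_Costume fitting = 12
ES_Principal photography = 0; EF_Principal photography = 4
ES_Pickup shots = 15; EF_Pickup shots = 15+13 = 28
ES_Editing = 12; EF_Editing = 12+12 = 24
ES_Sound mix = max(EF_Casting=15, EF_Set construction=9) = 15; EF_Sound mix = 15+2 = 17
ES_Color grade = max(EF_Costume fitting=12, EF_Pickup shots=28) = 28; EF_Color grade = 28+8 = 36
ES_VFX = max(EF_Location scouting=4, EF_Principal photography=4, EF_Editing=24, EF_Sound mix=17, EF_Color grade=36) = 36; EF_VFX = 36+8 = 44
Expected project duration μ = 44 days. Critical path: Casting → Pickup shots → Color grade → VFX.

Variances on critical path: σ²_Casting=7.111, σ²_Pickup shots=2.778, σ²_Color grade=5.444, σ²_VFX=11.111.
Largest is σ²_VFX = 11.111.

VFX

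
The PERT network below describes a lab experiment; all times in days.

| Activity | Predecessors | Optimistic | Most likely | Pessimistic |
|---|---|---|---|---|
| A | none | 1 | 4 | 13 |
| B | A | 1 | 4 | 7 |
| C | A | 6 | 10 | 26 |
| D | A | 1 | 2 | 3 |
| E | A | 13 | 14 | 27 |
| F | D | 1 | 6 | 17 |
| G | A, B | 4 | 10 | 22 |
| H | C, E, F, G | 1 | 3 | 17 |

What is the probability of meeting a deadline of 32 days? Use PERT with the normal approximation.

0.930

te_A = (1 + 4·4 + 13)/6 = 30/6 = 5; σ²_A = ((13−1)/6)² = 4.000
te_B = (1 + 4·4 + 7)/6 = 24/6 = 4; σ²_B = ((7−1)/6)² = 1.000
te_C = (6 + 4·10 + 26)/6 = 72/6 = 12; σ²_C = ((26−6)/6)² = 11.111
te_D = (1 + 4·2 + 3)/6 = 12/6 = 2; σ²_D = ((3−1)/6)² = 0.111
te_E = (13 + 4·14 + 27)/6 = 96/6 = 16; σ²_E = ((27−13)/6)² = 5.444
te_F = (1 + 4·6 + 17)/6 = 42/6 = 7; σ²_F = ((17−1)/6)² = 7.111
te_G = (4 + 4·10 + 22)/6 = 66/6 = 11; σ²_G = ((22−4)/6)² = 9.000
te_H = (1 + 4·3 + 17)/6 = 30/6 = 5; σ²_H = ((17−1)/6)² = 7.111

Forward pass:
ES_A = 0; EF_A = 5
ES_B = 5; EF_B = 5+4 = 9
ES_C = 5; EF_C = 5+12 = 17
ES_D = 5; EF_D = 5+2 = 7
ES_E = 5; EF_E = 5+16 = 21
ES_F = 7; EF_F = 7+7 = 14
ES_G = max(EF_A=5, EF_B=9) = 9; EF_G = 9+11 = 20
ES_H = max(EF_C=17, EF_E=21, EF_F=14, EF_G=20) = 21; EF_H = 21+5 = 26
Expected project duration μ = 26 days. Critical path: A → E → H.

Variance along critical path = 4.000 + 5.444 + 7.111 = 16.556; σ = √16.556 = 4.069 days.
Z = (32 − 26) / 4.069 = 1.475
P(T ≤ 32) = Φ(1.475) ≈ 0.930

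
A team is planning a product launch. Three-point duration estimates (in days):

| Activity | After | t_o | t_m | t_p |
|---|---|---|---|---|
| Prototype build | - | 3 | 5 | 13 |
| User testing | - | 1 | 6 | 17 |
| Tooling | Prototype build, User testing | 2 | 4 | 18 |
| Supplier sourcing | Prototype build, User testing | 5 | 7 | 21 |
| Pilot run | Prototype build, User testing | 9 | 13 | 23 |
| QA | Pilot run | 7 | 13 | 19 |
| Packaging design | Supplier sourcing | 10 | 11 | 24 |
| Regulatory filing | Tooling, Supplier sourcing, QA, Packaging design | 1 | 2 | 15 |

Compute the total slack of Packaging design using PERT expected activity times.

5 days

te_Prototype build = (3 + 4·5 + 13)/6 = 36/6 = 6
te_User testing = (1 + 4·6 + 17)/6 = 42/6 = 7
te_Tooling = (2 + 4·4 + 18)/6 = 36/6 = 6
te_Supplier sourcing = (5 + 4·7 + 21)/6 = 54/6 = 9
te_Pilot run = (9 + 4·13 + 23)/6 = 84/6 = 14
te_QA = (7 + 4·13 + 19)/6 = 78/6 = 13
te_Packaging design = (10 + 4·11 + 24)/6 = 78/6 = 13
te_Regulatory filing = (1 + 4·2 + 15)/6 = 24/6 = 4

Forward pass:
ES_Prototype build = 0; EF_Prototype build = 6
ES_User testing = 0; EF_User testing = 7
ES_Tooling = max(EF_Prototype build=6, EF_User testing=7) = 7; EF_Tooling = 7+6 = 13
ES_Supplier sourcing = max(EF_Prototype build=6, EF_User testing=7) = 7; EF_Supplier sourcing = 7+9 = 16
ES_Pilot run = max(EF_Prototype build=6, EF_User testing=7) = 7; EF_Pilot run = 7+14 = 21
ES_QA = 21; EF_QA = 21+13 = 34
ES_Packaging design = 16; EF_Packaging design = 16+13 = 29
ES_Regulatory filing = max(EF_Tooling=13, EF_Supplier sourcing=16, EF_QA=34, EF_Packaging design=29) = 34; EF_Regulatory filing = 34+4 = 38
Expected project duration μ = 38 days. Critical path: User testing → Pilot run → QA → Regulatory filing.

Backward pass:
LF_Regulatory filing = 38; LS_Regulatory filing = 38−4 = 34
LF_Packaging design = LS_Regulatory filing = 34; LS_Packaging design = 34−13 = 21
LF_QA = LS_Regulatory filing = 34; LS_QA = 34−13 = 21
LF_Pilot run = LS_QA = 21; LS_Pilot run = 21−14 = 7
LF_Supplier sourcing = min(LS_Packaging design=21, LS_Regulatory filing=34) = 21; LS_Supplier sourcing = 21−9 = 12
LF_Tooling = LS_Regulatory filing = 34; LS_Tooling = 34−6 = 28
LF_User testing = min(LS_Tooling=28, LS_Supplier sourcing=12, LS_Pilot run=7) = 7; LS_User testing = 7−7 = 0
LF_Prototype build = min(LS_Tooling=28, LS_Supplier sourcing=12, LS_Pilot run=7) = 7; LS_Prototype build = 7−6 = 1
Slack_Packaging design = LS_Packaging design − ES_Packaging design = 21 − 16 = 5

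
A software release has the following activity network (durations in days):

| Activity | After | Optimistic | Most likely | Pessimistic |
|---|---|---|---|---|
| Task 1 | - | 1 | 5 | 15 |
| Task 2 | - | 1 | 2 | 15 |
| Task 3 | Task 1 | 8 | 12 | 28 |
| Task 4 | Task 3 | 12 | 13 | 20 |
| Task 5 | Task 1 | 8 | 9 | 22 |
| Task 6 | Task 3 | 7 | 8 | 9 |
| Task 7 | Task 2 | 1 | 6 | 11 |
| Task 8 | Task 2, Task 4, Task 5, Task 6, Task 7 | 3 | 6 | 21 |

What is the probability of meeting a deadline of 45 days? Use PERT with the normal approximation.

te_Task 1 = (1 + 4·5 + 15)/6 = 36/6 = 6; σ²_Task 1 = ((15−1)/6)² = 5.444
te_Task 2 = (1 + 4·2 + 15)/6 = 24/6 = 4; σ²_Task 2 = ((15−1)/6)² = 5.444
te_Task 3 = (8 + 4·12 + 28)/6 = 84/6 = 14; σ²_Task 3 = ((28−8)/6)² = 11.111
te_Task 4 = (12 + 4·13 + 20)/6 = 84/6 = 14; σ²_Task 4 = ((20−12)/6)² = 1.778
te_Task 5 = (8 + 4·9 + 22)/6 = 66/6 = 11; σ²_Task 5 = ((22−8)/6)² = 5.444
te_Task 6 = (7 + 4·8 + 9)/6 = 48/6 = 8; σ²_Task 6 = ((9−7)/6)² = 0.111
te_Task 7 = (1 + 4·6 + 11)/6 = 36/6 = 6; σ²_Task 7 = ((11−1)/6)² = 2.778
te_Task 8 = (3 + 4·6 + 21)/6 = 48/6 = 8; σ²_Task 8 = ((21−3)/6)² = 9.000

Forward pass:
ES_Task 1 = 0; EF_Task 1 = 6
ES_Task 2 = 0; EF_Task 2 = 4
ES_Task 3 = 6; EF_Task 3 = 6+14 = 20
ES_Task 4 = 20; EF_Task 4 = 20+14 = 34
ES_Task 5 = 6; EF_Task 5 = 6+11 = 17
ES_Task 6 = 20; EF_Task 6 = 20+8 = 28
ES_Task 7 = 4; EF_Task 7 = 4+6 = 10
ES_Task 8 = max(EF_Task 2=4, EF_Task 4=34, EF_Task 5=17, EF_Task 6=28, EF_Task 7=10) = 34; EF_Task 8 = 34+8 = 42
Expected project duration μ = 42 days. Critical path: Task 1 → Task 3 → Task 4 → Task 8.

Variance along critical path = 5.444 + 11.111 + 1.778 + 9.000 = 27.333; σ = √27.333 = 5.228 days.
Z = (45 − 42) / 5.228 = 0.574
P(T ≤ 45) = Φ(0.574) ≈ 0.717

0.717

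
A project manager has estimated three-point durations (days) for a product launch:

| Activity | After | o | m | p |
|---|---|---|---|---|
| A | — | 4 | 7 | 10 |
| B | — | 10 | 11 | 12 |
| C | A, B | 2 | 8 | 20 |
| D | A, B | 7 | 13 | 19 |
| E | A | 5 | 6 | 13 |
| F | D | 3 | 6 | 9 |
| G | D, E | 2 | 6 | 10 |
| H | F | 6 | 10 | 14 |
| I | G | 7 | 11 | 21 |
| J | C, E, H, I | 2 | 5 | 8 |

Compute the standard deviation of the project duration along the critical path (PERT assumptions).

3.51 days

te_A = (4 + 4·7 + 10)/6 = 42/6 = 7; σ²_A = ((10−4)/6)² = 1.000
te_B = (10 + 4·11 + 12)/6 = 66/6 = 11; σ²_B = ((12−10)/6)² = 0.111
te_C = (2 + 4·8 + 20)/6 = 54/6 = 9; σ²_C = ((20−2)/6)² = 9.000
te_D = (7 + 4·13 + 19)/6 = 78/6 = 13; σ²_D = ((19−7)/6)² = 4.000
te_E = (5 + 4·6 + 13)/6 = 42/6 = 7; σ²_E = ((13−5)/6)² = 1.778
te_F = (3 + 4·6 + 9)/6 = 36/6 = 6; σ²_F = ((9−3)/6)² = 1.000
te_G = (2 + 4·6 + 10)/6 = 36/6 = 6; σ²_G = ((10−2)/6)² = 1.778
te_H = (6 + 4·10 + 14)/6 = 60/6 = 10; σ²_H = ((14−6)/6)² = 1.778
te_I = (7 + 4·11 + 21)/6 = 72/6 = 12; σ²_I = ((21−7)/6)² = 5.444
te_J = (2 + 4·5 + 8)/6 = 30/6 = 5; σ²_J = ((8−2)/6)² = 1.000

Forward pass:
ES_A = 0; EF_A = 7
ES_B = 0; EF_B = 11
ES_C = max(EF_A=7, EF_B=11) = 11; EF_C = 11+9 = 20
ES_D = max(EF_A=7, EF_B=11) = 11; EF_D = 11+13 = 24
ES_E = 7; EF_E = 7+7 = 14
ES_F = 24; EF_F = 24+6 = 30
ES_G = max(EF_D=24, EF_E=14) = 24; EF_G = 24+6 = 30
ES_H = 30; EF_H = 30+10 = 40
ES_I = 30; EF_I = 30+12 = 42
ES_J = max(EF_C=20, EF_E=14, EF_H=40, EF_I=42) = 42; EF_J = 42+5 = 47
Expected project duration μ = 47 days. Critical path: B → D → G → I → J.

Variance along critical path = 0.111 + 4.000 + 1.778 + 5.444 + 1.000 = 12.333
σ = √12.333 = 3.512 days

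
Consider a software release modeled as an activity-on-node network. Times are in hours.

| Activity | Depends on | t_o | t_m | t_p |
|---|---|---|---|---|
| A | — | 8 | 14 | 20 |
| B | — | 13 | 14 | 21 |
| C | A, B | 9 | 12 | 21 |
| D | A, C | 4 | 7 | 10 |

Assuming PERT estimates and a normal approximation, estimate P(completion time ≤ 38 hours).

0.875

te_A = (8 + 4·14 + 20)/6 = 84/6 = 14; σ²_A = ((20−8)/6)² = 4.000
te_B = (13 + 4·14 + 21)/6 = 90/6 = 15; σ²_B = ((21−13)/6)² = 1.778
te_C = (9 + 4·12 + 21)/6 = 78/6 = 13; σ²_C = ((21−9)/6)² = 4.000
te_D = (4 + 4·7 + 10)/6 = 42/6 = 7; σ²_D = ((10−4)/6)² = 1.000

Forward pass:
ES_A = 0; EF_A = 14
ES_B = 0; EF_B = 15
ES_C = max(EF_A=14, EF_B=15) = 15; EF_C = 15+13 = 28
ES_D = max(EF_A=14, EF_C=28) = 28; EF_D = 28+7 = 35
Expected project duration μ = 35 hours. Critical path: B → C → D.

Variance along critical path = 1.778 + 4.000 + 1.000 = 6.778; σ = √6.778 = 2.603 hours.
Z = (38 − 35) / 2.603 = 1.152
P(T ≤ 38) = Φ(1.152) ≈ 0.875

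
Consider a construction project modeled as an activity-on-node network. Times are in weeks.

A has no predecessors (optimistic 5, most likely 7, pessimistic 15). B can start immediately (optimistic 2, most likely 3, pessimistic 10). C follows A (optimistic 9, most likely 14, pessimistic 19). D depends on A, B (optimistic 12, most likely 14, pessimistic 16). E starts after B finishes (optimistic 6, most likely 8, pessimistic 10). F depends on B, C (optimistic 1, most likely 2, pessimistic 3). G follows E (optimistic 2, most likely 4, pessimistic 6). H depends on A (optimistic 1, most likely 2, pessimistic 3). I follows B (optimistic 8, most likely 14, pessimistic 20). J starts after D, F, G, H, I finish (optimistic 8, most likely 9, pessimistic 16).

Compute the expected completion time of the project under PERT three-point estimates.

34 weeks

te_A = (5 + 4·7 + 15)/6 = 48/6 = 8
te_B = (2 + 4·3 + 10)/6 = 24/6 = 4
te_C = (9 + 4·14 + 19)/6 = 84/6 = 14
te_D = (12 + 4·14 + 16)/6 = 84/6 = 14
te_E = (6 + 4·8 + 10)/6 = 48/6 = 8
te_F = (1 + 4·2 + 3)/6 = 12/6 = 2
te_G = (2 + 4·4 + 6)/6 = 24/6 = 4
te_H = (1 + 4·2 + 3)/6 = 12/6 = 2
te_I = (8 + 4·14 + 20)/6 = 84/6 = 14
te_J = (8 + 4·9 + 16)/6 = 60/6 = 10

Forward pass:
ES_A = 0; EF_A = 8
ES_B = 0; EF_B = 4
ES_C = 8; EF_C = 8+14 = 22
ES_D = max(EF_A=8, EF_B=4) = 8; EF_D = 8+14 = 22
ES_E = 4; EF_E = 4+8 = 12
ES_F = max(EF_B=4, EF_C=22) = 22; EF_F = 22+2 = 24
ES_G = 12; EF_G = 12+4 = 16
ES_H = 8; EF_H = 8+2 = 10
ES_I = 4; EF_I = 4+14 = 18
ES_J = max(EF_D=22, EF_F=24, EF_G=16, EF_H=10, EF_I=18) = 24; EF_J = 24+10 = 34
Expected project duration μ = 34 weeks. Critical path: A → C → F → J.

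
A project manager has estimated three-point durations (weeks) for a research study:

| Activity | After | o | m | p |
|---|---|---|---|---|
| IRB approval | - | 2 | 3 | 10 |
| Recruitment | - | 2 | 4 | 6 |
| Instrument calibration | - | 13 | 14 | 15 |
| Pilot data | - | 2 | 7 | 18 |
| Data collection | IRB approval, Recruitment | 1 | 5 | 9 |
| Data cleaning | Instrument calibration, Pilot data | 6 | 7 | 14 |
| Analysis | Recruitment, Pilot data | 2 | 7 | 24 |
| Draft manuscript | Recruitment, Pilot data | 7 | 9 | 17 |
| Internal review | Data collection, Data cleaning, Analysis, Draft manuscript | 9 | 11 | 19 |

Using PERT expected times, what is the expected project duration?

34 weeks

te_IRB approval = (2 + 4·3 + 10)/6 = 24/6 = 4
te_Recruitment = (2 + 4·4 + 6)/6 = 24/6 = 4
te_Instrument calibration = (13 + 4·14 + 15)/6 = 84/6 = 14
te_Pilot data = (2 + 4·7 + 18)/6 = 48/6 = 8
te_Data collection = (1 + 4·5 + 9)/6 = 30/6 = 5
te_Data cleaning = (6 + 4·7 + 14)/6 = 48/6 = 8
te_Analysis = (2 + 4·7 + 24)/6 = 54/6 = 9
te_Draft manuscript = (7 + 4·9 + 17)/6 = 60/6 = 10
te_Internal review = (9 + 4·11 + 19)/6 = 72/6 = 12

Forward pass:
ES_IRB approval = 0; EF_IRB approval = 4
ES_Recruitment = 0; EF_Recruitment = 4
ES_Instrument calibration = 0; EF_Instrument calibration = 14
ES_Pilot data = 0; EF_Pilot data = 8
ES_Data collection = max(EF_IRB approval=4, EF_Recruitment=4) = 4; EF_Data collection = 4+5 = 9
ES_Data cleaning = max(EF_Instrument calibration=14, EF_Pilot data=8) = 14; EF_Data cleaning = 14+8 = 22
ES_Analysis = max(EF_Recruitment=4, EF_Pilot data=8) = 8; EF_Analysis = 8+9 = 17
ES_Draft manuscript = max(EF_Recruitment=4, EF_Pilot data=8) = 8; EF_Draft manuscript = 8+10 = 18
ES_Internal review = max(EF_Data collection=9, EF_Data cleaning=22, EF_Analysis=17, EF_Draft manuscript=18) = 22; EF_Internal review = 22+12 = 34
Expected project duration μ = 34 weeks. Critical path: Instrument calibration → Data cleaning → Internal review.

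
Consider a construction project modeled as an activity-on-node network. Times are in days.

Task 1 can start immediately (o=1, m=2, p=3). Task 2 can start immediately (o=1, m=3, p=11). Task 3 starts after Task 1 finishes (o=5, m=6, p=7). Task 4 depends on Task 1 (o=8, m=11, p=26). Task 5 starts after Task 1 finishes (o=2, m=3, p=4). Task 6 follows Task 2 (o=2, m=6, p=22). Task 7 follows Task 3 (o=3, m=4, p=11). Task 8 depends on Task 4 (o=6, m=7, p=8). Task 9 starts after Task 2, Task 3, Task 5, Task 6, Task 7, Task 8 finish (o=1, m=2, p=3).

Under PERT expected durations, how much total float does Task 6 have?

te_Task 1 = (1 + 4·2 + 3)/6 = 12/6 = 2
te_Task 2 = (1 + 4·3 + 11)/6 = 24/6 = 4
te_Task 3 = (5 + 4·6 + 7)/6 = 36/6 = 6
te_Task 4 = (8 + 4·11 + 26)/6 = 78/6 = 13
te_Task 5 = (2 + 4·3 + 4)/6 = 18/6 = 3
te_Task 6 = (2 + 4·6 + 22)/6 = 48/6 = 8
te_Task 7 = (3 + 4·4 + 11)/6 = 30/6 = 5
te_Task 8 = (6 + 4·7 + 8)/6 = 42/6 = 7
te_Task 9 = (1 + 4·2 + 3)/6 = 12/6 = 2

Forward pass:
ES_Task 1 = 0; EF_Task 1 = 2
ES_Task 2 = 0; EF_Task 2 = 4
ES_Task 3 = 2; EF_Task 3 = 2+6 = 8
ES_Task 4 = 2; EF_Task 4 = 2+13 = 15
ES_Task 5 = 2; EF_Task 5 = 2+3 = 5
ES_Task 6 = 4; EF_Task 6 = 4+8 = 12
ES_Task 7 = 8; EF_Task 7 = 8+5 = 13
ES_Task 8 = 15; EF_Task 8 = 15+7 = 22
ES_Task 9 = max(EF_Task 2=4, EF_Task 3=8, EF_Task 5=5, EF_Task 6=12, EF_Task 7=13, EF_Task 8=22) = 22; EF_Task 9 = 22+2 = 24
Expected project duration μ = 24 days. Critical path: Task 1 → Task 4 → Task 8 → Task 9.

Backward pass:
LF_Task 9 = 24; LS_Task 9 = 24−2 = 22
LF_Task 8 = LS_Task 9 = 22; LS_Task 8 = 22−7 = 15
LF_Task 7 = LS_Task 9 = 22; LS_Task 7 = 22−5 = 17
LF_Task 6 = LS_Task 9 = 22; LS_Task 6 = 22−8 = 14
LF_Task 5 = LS_Task 9 = 22; LS_Task 5 = 22−3 = 19
LF_Task 4 = LS_Task 8 = 15; LS_Task 4 = 15−13 = 2
LF_Task 3 = min(LS_Task 7=17, LS_Task 9=22) = 17; LS_Task 3 = 17−6 = 11
LF_Task 2 = min(LS_Task 6=14, LS_Task 9=22) = 14; LS_Task 2 = 14−4 = 10
LF_Task 1 = min(LS_Task 3=11, LS_Task 4=2, LS_Task 5=19) = 2; LS_Task 1 = 2−2 = 0
Slack_Task 6 = LS_Task 6 − ES_Task 6 = 14 − 4 = 10

10 days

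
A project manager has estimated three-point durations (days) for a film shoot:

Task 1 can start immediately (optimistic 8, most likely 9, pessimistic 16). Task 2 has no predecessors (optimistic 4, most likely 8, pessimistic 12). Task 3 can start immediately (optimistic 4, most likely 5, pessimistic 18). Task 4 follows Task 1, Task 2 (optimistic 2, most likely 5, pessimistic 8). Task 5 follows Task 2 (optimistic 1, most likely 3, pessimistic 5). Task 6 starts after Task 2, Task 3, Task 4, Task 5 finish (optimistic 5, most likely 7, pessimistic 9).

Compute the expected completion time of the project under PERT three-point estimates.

te_Task 1 = (8 + 4·9 + 16)/6 = 60/6 = 10
te_Task 2 = (4 + 4·8 + 12)/6 = 48/6 = 8
te_Task 3 = (4 + 4·5 + 18)/6 = 42/6 = 7
te_Task 4 = (2 + 4·5 + 8)/6 = 30/6 = 5
te_Task 5 = (1 + 4·3 + 5)/6 = 18/6 = 3
te_Task 6 = (5 + 4·7 + 9)/6 = 42/6 = 7

Forward pass:
ES_Task 1 = 0; EF_Task 1 = 10
ES_Task 2 = 0; EF_Task 2 = 8
ES_Task 3 = 0; EF_Task 3 = 7
ES_Task 4 = max(EF_Task 1=10, EF_Task 2=8) = 10; EF_Task 4 = 10+5 = 15
ES_Task 5 = 8; EF_Task 5 = 8+3 = 11
ES_Task 6 = max(EF_Task 2=8, EF_Task 3=7, EF_Task 4=15, EF_Task 5=11) = 15; EF_Task 6 = 15+7 = 22
Expected project duration μ = 22 days. Critical path: Task 1 → Task 4 → Task 6.

22 days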